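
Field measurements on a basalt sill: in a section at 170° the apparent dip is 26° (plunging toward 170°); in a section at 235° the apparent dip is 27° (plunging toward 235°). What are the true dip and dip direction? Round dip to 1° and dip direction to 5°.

Each apparent-dip line lies in the plane. As unit vectors (x east, y north, z up), v₁ plunges 26°→170° and v₂ plunges 27°→235°.
Cross product v₁ × v₂ gives the pole to the plane: n ∝ (-0.178, -0.391, 0.726).
True dip = arccos(n_z / |n|) = arccos(0.8607) = 30.6°.
Dip direction = atan2(-0.178, -0.391) = 204° (azimuth of n's horizontal projection).

true dip 31°, dip direction 205°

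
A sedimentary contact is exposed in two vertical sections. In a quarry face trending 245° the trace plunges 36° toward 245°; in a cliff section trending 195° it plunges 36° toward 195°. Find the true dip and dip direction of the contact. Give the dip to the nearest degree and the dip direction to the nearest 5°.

true dip 39°, dip direction 220°

Represent each trace as a vector plunging at its apparent dip toward its trend (east-north-up frame): v₁ = (-0.733, -0.342, -0.588), v₂ = (-0.209, -0.781, -0.588).
Cross product v₁ × v₂ gives the pole to the plane: n ∝ (-0.258, -0.308, 0.501).
True dip = arccos(n_z / |n|) = arccos(0.7802) = 38.7°.
Dip direction = azimuth of (n_x, n_y) = atan2(-0.258, -0.308) = 220°.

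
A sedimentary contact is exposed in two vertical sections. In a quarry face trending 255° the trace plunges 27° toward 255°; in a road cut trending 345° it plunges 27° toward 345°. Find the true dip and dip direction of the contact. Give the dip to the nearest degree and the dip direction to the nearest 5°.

Each apparent-dip line lies in the plane. As unit vectors (x east, y north, z up), v₁ plunges 27°→255° and v₂ plunges 27°→345°.
n = v₁ × v₂ = (-0.495, 0.286, 0.794) (taken with n_z > 0).
True dip = arccos(n_z / |n|) = arccos(0.8113) = 35.8°.
The horizontal component of n points toward azimuth atan2(n_x, n_y) = 300°, the dip direction.

true dip 36°, dip direction 300°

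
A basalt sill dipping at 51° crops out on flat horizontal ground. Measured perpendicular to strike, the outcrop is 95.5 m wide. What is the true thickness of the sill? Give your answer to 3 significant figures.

74.2 m

True thickness t = w · sin(dip) = 95.5 × sin 51°
t = 95.5 × 0.7771 = 74.217 m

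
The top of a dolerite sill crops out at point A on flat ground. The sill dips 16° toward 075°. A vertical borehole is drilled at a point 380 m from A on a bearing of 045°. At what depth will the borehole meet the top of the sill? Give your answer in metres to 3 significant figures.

94.4 m

The hole lies 30° from the dip direction, so the down-dip offset is 380 × cos 30° = 329.09 m.
Depth = down-dip offset × tan(dip) = 329.09 × tan 16° = 329.09 × 0.2867
Depth = 94.36 m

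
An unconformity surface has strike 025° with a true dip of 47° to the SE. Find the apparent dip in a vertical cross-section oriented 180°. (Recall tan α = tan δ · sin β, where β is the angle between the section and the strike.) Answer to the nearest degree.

Angle between strike (025°) and section (180°): β = 25°.
tan(apparent dip) = tan 47° · sin 25° = 0.4532
apparent dip = arctan 0.4532 = 24.38°

24°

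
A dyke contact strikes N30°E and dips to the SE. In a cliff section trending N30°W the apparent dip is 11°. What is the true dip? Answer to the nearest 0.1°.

12.7°

β = acute angle between strike N30°E and section N30°W = 60°.
tan δ = tan α / sin β = tan 11° / sin 60° = 0.1944 / 0.8660 = 0.2245
true dip = arctan 0.2245 = 12.65°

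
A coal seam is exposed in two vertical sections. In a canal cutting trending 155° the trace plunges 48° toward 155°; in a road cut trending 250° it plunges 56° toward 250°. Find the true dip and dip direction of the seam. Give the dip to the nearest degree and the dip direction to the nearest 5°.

Represent each trace as a vector plunging at its apparent dip toward its trend (east-north-up frame): v₁ = (0.283, -0.606, -0.743), v₂ = (-0.525, -0.191, -0.829).
The plane normal is n = v₁ × v₂ ∝ (-0.361, -0.625, 0.373).
Dip δ = arctan(|n_h|/n_z) = arctan(0.722/0.373) = 62.7°.
Dip direction = atan2(-0.361, -0.625) = 210° (azimuth of n's horizontal projection).

true dip 63°, dip direction 210°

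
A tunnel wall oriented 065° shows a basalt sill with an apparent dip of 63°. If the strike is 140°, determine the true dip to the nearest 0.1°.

β = acute angle between strike 140° and section 065° = 75°.
tan(true dip) = tan 63° / sin 75° = 2.0318
δ = arctan(2.0318) = 63.80°

63.8°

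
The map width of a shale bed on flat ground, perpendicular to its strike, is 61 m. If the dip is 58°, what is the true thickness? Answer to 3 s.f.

True thickness t = w · sin(dip) = 61 × sin 58°
t = 61 × 0.8480 = 51.731 m

51.7 m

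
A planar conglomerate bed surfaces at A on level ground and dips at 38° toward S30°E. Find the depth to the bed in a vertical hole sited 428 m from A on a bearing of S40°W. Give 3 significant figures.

The hole lies 70° from the dip direction, so the down-dip offset is 428 × cos 70° = 146.38 m.
Depth = down-dip offset × tan(dip) = 146.38 × tan 38° = 146.38 × 0.7813
Depth = 114.37 m

114 m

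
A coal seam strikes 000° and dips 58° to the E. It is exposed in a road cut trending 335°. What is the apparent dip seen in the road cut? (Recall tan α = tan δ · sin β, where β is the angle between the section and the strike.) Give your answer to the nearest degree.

Angle between strike (000°) and section (335°): β = 25°.
tan α = tan 58° × sin 25° = 1.6003 × 0.4226 = 0.6763
apparent dip = arctan 0.6763 = 34.07°

34°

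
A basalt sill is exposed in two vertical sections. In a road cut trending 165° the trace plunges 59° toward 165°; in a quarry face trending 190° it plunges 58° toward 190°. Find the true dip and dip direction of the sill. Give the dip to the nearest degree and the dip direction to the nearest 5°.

Each apparent-dip line lies in the plane. As unit vectors (x east, y north, z up), v₁ plunges 59°→165° and v₂ plunges 58°→190°.
Cross product v₁ × v₂ gives the pole to the plane: n ∝ (0.025, -0.192, 0.115).
True dip = arccos(n_z / |n|) = arccos(0.5118) = 59.2°.
Dip direction = azimuth of (n_x, n_y) = atan2(0.025, -0.192) = 172°.

true dip 59°, dip direction 170°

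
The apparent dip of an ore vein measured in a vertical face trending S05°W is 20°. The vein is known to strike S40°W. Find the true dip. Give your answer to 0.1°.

The section is 35° from the strike.
tan(true dip) = tan 20° / sin 35° = 0.6346
true dip = arctan 0.6346 = 32.40°

32.4°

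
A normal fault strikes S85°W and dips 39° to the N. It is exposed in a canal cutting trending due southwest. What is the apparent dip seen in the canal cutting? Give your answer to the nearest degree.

Angle between strike (S85°W) and section (due southwest): β = 40°.
tan α = tan 39° × sin 40° = 0.8098 × 0.6428 = 0.5205
apparent dip = arctan 0.5205 = 27.50°

27°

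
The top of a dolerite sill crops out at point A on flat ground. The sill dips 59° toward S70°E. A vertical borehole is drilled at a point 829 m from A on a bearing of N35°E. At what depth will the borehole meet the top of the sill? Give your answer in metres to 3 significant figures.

357 m

The hole lies 75° from the dip direction, so the down-dip offset is 829 × cos 75° = 214.56 m.
Depth = down-dip offset × tan(dip) = 214.56 × tan 59° = 214.56 × 1.6643
Depth = 357.09 m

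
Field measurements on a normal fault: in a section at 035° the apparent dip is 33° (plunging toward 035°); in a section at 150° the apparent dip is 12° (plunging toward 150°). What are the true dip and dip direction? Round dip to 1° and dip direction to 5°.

Each apparent-dip line lies in the plane. As unit vectors (x east, y north, z up), v₁ plunges 33°→035° and v₂ plunges 12°→150°.
n = v₁ × v₂ = (0.604, 0.166, 0.743) (taken with n_z > 0).
tan δ = √(n_x²+n_y²)/n_z = 0.627/0.743, so δ = 40.1°.
The horizontal component of n points toward azimuth atan2(n_x, n_y) = 75°, the dip direction.

true dip 40°, dip direction 075°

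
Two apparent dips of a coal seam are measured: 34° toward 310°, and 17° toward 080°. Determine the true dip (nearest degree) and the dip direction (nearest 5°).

true dip 50°, dip direction 005°

Represent each trace as a vector plunging at its apparent dip toward its trend (east-north-up frame): v₁ = (-0.635, 0.533, -0.559), v₂ = (0.942, 0.166, -0.292).
The plane normal is n = v₁ × v₂ ∝ (0.063, 0.712, 0.607).
tan δ = √(n_x²+n_y²)/n_z = 0.715/0.607, so δ = 49.7°.
Dip direction = atan2(0.063, 0.712) = 5° (azimuth of n's horizontal projection).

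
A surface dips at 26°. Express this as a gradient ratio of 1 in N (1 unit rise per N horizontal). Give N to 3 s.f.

1 : N means tan θ = 1/N, so N = 1/tan 26° = 1/0.4877

1 in 2.05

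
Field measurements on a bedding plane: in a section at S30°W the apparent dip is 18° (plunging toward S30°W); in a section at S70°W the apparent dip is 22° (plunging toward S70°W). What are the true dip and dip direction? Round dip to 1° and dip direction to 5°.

true dip 22°, dip direction 245°

Each apparent-dip line lies in the plane. As unit vectors (x east, y north, z up), v₁ plunges 18°→S30°W and v₂ plunges 22°→S70°W.
n = v₁ × v₂ = (-0.211, -0.091, 0.567) (taken with n_z > 0).
True dip = arccos(n_z / |n|) = arccos(0.9270) = 22.0°.
Dip direction = azimuth of (n_x, n_y) = atan2(-0.211, -0.091) = 247°.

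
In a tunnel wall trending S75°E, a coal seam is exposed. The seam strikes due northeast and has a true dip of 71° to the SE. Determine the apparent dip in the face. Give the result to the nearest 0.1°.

68.3°

Angle between strike (due northeast) and section (S75°E): β = 60°.
tan(apparent dip) = tan 71° · sin 60° = 2.5151
α = arctan(2.5151) = 68.32°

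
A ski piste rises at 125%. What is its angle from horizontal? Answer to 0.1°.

tan θ = 125/100 = 1.2500
θ = arctan(1.2500) = 51.34°

51.3°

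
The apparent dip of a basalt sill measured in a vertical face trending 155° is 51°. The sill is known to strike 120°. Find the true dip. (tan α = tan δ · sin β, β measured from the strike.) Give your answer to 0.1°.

β = acute angle between strike 120° and section 155° = 35°.
tan δ = tan α / sin β = tan 51° / sin 35° = 1.2349 / 0.5736 = 2.1530
δ = arctan(2.1530) = 65.09°

65.1°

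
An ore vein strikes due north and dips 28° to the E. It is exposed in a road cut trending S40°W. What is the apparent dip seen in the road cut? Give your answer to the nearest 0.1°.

18.9°

The section lies 40° from the strike.
tan α = tan 28° × sin 40° = 0.5317 × 0.6428 = 0.3418
α = arctan(0.3418) = 18.87°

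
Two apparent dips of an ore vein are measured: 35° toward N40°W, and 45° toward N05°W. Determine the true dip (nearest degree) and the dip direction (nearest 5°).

true dip 46°, dip direction 005°

Represent each trace as a vector plunging at its apparent dip toward its trend (east-north-up frame): v₁ = (-0.527, 0.628, -0.574), v₂ = (-0.062, 0.704, -0.707).
Cross product v₁ × v₂ gives the pole to the plane: n ∝ (0.040, 0.337, 0.332).
tan δ = √(n_x²+n_y²)/n_z = 0.339/0.332, so δ = 45.6°.
The horizontal component of n points toward azimuth atan2(n_x, n_y) = 7°, the dip direction.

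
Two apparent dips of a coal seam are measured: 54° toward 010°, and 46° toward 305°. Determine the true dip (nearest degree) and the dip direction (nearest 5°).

The two traces are lines in the plane: v₁ = (sin 10°·cos 54°, cos 10°·cos 54°, −sin 54°), v₂ = (sin 305°·cos 46°, cos 305°·cos 46°, −sin 46°).
The plane normal is n = v₁ × v₂ ∝ (-0.094, 0.534, 0.370).
Dip δ = arctan(|n_h|/n_z) = arctan(0.542/0.370) = 55.7°.
Dip direction = atan2(-0.094, 0.534) = 350° (azimuth of n's horizontal projection).

true dip 56°, dip direction 350°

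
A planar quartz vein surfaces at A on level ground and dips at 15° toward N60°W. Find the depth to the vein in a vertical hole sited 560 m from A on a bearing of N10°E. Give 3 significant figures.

The hole lies 70° from the dip direction, so the down-dip offset is 560 × cos 70° = 191.53 m.
Depth = down-dip offset × tan(dip) = 191.53 × tan 15° = 191.53 × 0.2679
Depth = 51.32 m

51.3 m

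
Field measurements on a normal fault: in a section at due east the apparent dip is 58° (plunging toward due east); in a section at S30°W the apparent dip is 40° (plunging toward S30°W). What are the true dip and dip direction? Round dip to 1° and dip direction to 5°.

The two traces are lines in the plane: v₁ = (sin 90°·cos 58°, cos 90°·cos 58°, −sin 58°), v₂ = (sin 210°·cos 40°, cos 210°·cos 40°, −sin 40°).
n = v₁ × v₂ = (0.563, -0.665, 0.352) (taken with n_z > 0).
tan δ = √(n_x²+n_y²)/n_z = 0.871/0.352, so δ = 68.0°.
The horizontal component of n points toward azimuth atan2(n_x, n_y) = 140°, the dip direction.

true dip 68°, dip direction 140°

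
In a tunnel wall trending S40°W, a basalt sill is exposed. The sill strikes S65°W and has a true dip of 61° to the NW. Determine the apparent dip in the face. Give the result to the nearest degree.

The strike is S65°W and the section trends S40°W; the acute angle between them is β = 25°.
tan α = tan 61° × sin 25° = 1.8040 × 0.4226 = 0.7624
α = arctan(0.7624) = 37.32°

37°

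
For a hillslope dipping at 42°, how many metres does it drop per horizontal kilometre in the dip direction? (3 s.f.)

900 m

drop per km = 1000 × tan 42° = 1000 × 0.9004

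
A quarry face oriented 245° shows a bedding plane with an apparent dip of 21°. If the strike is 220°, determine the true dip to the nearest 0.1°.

42.2°

The section is 25° from the strike.
tan(true dip) = tan 21° / sin 25° = 0.9083
true dip = arctan 0.9083 = 42.25°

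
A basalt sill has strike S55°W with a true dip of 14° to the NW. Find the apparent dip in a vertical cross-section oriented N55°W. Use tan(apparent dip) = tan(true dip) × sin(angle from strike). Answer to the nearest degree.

The section lies 70° from the strike.
tan(apparent dip) = tan 14° · sin 70° = 0.2343
apparent dip = arctan 0.2343 = 13.19°

13°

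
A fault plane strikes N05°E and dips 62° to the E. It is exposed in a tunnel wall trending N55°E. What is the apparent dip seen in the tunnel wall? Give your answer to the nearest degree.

The section lies 50° from the strike.
tan(apparent dip) = tan 62° · sin 50° = 1.4407
α = arctan(1.4407) = 55.24°

55°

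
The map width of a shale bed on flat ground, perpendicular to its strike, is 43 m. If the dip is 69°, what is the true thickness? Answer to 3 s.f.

True thickness t = w · sin(dip) = 43 × sin 69°
t = 43 × 0.9336 = 40.144 m

40.1 m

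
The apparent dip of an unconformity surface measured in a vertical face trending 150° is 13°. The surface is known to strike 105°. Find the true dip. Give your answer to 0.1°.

The section is 45° from the strike.
tan δ = tan α / sin β = tan 13° / sin 45° = 0.2309 / 0.7071 = 0.3265
true dip = arctan 0.3265 = 18.08°

18.1°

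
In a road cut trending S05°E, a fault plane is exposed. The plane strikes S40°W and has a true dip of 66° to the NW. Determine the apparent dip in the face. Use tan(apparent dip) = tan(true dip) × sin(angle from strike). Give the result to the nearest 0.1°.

The strike is S40°W and the section trends S05°E; the acute angle between them is β = 45°.
tan(apparent dip) = tan 66° · sin 45° = 1.5882
apparent dip = arctan 1.5882 = 57.80°

57.8°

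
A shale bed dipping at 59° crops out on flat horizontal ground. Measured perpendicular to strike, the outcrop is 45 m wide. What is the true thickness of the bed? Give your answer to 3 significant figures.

True thickness t = w · sin(dip) = 45 × sin 59°
t = 45 × 0.8572 = 38.573 m

38.6 m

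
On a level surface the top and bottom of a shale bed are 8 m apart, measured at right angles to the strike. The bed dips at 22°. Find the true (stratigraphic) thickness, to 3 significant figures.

True thickness t = w · sin(dip) = 8 × sin 22°
t = 8 × 0.3746 = 2.997 m

3.00 m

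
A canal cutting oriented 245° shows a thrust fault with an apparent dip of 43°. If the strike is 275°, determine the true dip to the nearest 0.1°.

β = acute angle between strike 275° and section 245° = 30°.
tan δ = tan α / sin β = tan 43° / sin 30° = 0.9325 / 0.5000 = 1.8650
δ = arctan(1.8650) = 61.80°

61.8°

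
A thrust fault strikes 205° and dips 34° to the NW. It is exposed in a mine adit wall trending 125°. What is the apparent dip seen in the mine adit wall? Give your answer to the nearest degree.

The strike is 205° and the section trends 125°; the acute angle between them is β = 80°.
tan α = tan 34° × sin 80° = 0.6745 × 0.9848 = 0.6643
α = arctan(0.6643) = 33.59°

34°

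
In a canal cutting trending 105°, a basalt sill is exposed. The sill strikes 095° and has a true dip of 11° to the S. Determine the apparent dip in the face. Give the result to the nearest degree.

Angle between strike (095°) and section (105°): β = 10°.
tan(apparent dip) = tan 11° · sin 10° = 0.0338
α = arctan(0.0338) = 1.93°

2°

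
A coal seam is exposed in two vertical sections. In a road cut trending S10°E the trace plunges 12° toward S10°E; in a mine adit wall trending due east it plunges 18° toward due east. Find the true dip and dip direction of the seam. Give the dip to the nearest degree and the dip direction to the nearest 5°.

The two traces are lines in the plane: v₁ = (sin 170°·cos 12°, cos 170°·cos 12°, −sin 12°), v₂ = (sin 90°·cos 18°, cos 90°·cos 18°, −sin 18°).
Cross product v₁ × v₂ gives the pole to the plane: n ∝ (0.298, -0.145, 0.916).
tan δ = √(n_x²+n_y²)/n_z = 0.331/0.916, so δ = 19.9°.
Dip direction = atan2(0.298, -0.145) = 116° (azimuth of n's horizontal projection).

true dip 20°, dip direction 115°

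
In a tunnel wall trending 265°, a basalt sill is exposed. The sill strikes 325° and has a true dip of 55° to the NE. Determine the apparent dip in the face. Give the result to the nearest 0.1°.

The strike is 325° and the section trends 265°; the acute angle between them is β = 60°.
tan(apparent dip) = tan 55° · sin 60° = 1.2368
α = arctan(1.2368) = 51.04°

51.0°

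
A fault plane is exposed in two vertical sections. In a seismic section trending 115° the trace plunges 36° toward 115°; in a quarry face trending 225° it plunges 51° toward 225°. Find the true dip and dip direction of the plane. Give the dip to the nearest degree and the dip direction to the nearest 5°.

Each apparent-dip line lies in the plane. As unit vectors (x east, y north, z up), v₁ plunges 36°→115° and v₂ plunges 51°→225°.
The plane normal is n = v₁ × v₂ ∝ (-0.004, -0.831, 0.478).
tan δ = √(n_x²+n_y²)/n_z = 0.831/0.478, so δ = 60.1°.
Dip direction = atan2(-0.004, -0.831) = 180° (azimuth of n's horizontal projection).

true dip 60°, dip direction 180°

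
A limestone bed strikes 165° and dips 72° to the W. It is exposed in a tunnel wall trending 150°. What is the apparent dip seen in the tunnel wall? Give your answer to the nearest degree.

Angle between strike (165°) and section (150°): β = 15°.
tan(apparent dip) = tan 72° · sin 15° = 0.7966
α = arctan(0.7966) = 38.54°

39°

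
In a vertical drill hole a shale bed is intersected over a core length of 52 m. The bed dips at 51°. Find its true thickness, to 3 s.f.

32.7 m

True thickness t = h · cos(dip) = 52 × cos 51°
t = 52 × 0.6293 = 32.725 m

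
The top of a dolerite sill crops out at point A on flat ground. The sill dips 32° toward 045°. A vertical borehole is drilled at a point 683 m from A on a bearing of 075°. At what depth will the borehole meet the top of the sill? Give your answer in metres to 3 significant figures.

370 m

The hole lies 30° from the dip direction, so the down-dip offset is 683 × cos 30° = 591.50 m.
Depth = down-dip offset × tan(dip) = 591.50 × tan 32° = 591.50 × 0.6249
Depth = 369.61 m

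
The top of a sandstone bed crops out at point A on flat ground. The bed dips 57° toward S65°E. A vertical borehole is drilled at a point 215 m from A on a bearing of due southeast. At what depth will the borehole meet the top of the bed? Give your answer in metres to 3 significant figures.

The hole lies 20° from the dip direction, so the down-dip offset is 215 × cos 20° = 202.03 m.
Depth = down-dip offset × tan(dip) = 202.03 × tan 57° = 202.03 × 1.5399
Depth = 311.10 m

311 m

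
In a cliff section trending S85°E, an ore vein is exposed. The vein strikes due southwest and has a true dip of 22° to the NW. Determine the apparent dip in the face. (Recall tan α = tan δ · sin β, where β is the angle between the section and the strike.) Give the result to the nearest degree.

17°

The strike is due southwest and the section trends S85°E; the acute angle between them is β = 50°.
tan(apparent dip) = tan 22° · sin 50° = 0.3095
α = arctan(0.3095) = 17.20°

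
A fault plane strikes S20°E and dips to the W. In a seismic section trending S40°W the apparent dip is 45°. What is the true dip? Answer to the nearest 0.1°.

The section is 60° from the strike.
tan δ = tan α / sin β = tan 45° / sin 60° = 1.0000 / 0.8660 = 1.1547
true dip = arctan 1.1547 = 49.11°

49.1°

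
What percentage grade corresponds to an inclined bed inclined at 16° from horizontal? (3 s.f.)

grade % = 100 × tan 16° = 100 × 0.2867

28.7%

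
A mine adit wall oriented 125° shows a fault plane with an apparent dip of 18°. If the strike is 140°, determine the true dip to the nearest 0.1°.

51.5°

The section is 15° from the strike.
tan(true dip) = tan 18° / sin 15° = 1.2554
true dip = arctan 1.2554 = 51.46°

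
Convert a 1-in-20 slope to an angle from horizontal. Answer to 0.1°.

tan θ = 1/20 = 0.0500
θ = arctan(0.0500) = 2.86°

2.9°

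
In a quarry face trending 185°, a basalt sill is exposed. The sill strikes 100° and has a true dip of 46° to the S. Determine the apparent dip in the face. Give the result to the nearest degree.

The section lies 85° from the strike.
tan(apparent dip) = tan 46° · sin 85° = 1.0316
apparent dip = arctan 1.0316 = 45.89°

46°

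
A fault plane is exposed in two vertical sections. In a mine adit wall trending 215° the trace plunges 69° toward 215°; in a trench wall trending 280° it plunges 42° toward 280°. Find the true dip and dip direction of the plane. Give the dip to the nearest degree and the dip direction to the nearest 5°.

Represent each trace as a vector plunging at its apparent dip toward its trend (east-north-up frame): v₁ = (-0.206, -0.294, -0.934), v₂ = (-0.732, 0.129, -0.669).
Cross product v₁ × v₂ gives the pole to the plane: n ∝ (-0.317, -0.546, 0.241).
tan δ = √(n_x²+n_y²)/n_z = 0.631/0.241, so δ = 69.1°.
Dip direction = atan2(-0.317, -0.546) = 210° (azimuth of n's horizontal projection).

true dip 69°, dip direction 210°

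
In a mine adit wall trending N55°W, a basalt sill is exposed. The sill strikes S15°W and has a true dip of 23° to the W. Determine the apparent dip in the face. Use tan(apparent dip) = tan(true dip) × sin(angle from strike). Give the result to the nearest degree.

Angle between strike (S15°W) and section (N55°W): β = 70°.
tan α = tan 23° × sin 70° = 0.4245 × 0.9397 = 0.3989
α = arctan(0.3989) = 21.75°

22°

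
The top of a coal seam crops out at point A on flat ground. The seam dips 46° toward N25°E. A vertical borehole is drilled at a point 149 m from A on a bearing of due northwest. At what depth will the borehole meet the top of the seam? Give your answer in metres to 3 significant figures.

52.8 m

The hole lies 70° from the dip direction, so the down-dip offset is 149 × cos 70° = 50.96 m.
Depth = down-dip offset × tan(dip) = 50.96 × tan 46° = 50.96 × 1.0355
Depth = 52.77 m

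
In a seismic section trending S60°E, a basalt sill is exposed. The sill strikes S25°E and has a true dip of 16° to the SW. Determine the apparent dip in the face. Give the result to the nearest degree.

9°

The strike is S25°E and the section trends S60°E; the acute angle between them is β = 35°.
tan α = tan 16° × sin 35° = 0.2867 × 0.5736 = 0.1645
apparent dip = arctan 0.1645 = 9.34°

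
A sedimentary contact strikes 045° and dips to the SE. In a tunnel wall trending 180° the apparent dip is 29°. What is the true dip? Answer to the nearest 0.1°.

The section is 45° from the strike.
tan(true dip) = tan 29° / sin 45° = 0.7839
true dip = arctan 0.7839 = 38.09°

38.1°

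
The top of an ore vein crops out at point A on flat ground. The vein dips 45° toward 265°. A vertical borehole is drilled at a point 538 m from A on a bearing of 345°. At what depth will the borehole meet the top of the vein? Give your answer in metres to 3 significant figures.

93.4 m

The hole lies 80° from the dip direction, so the down-dip offset is 538 × cos 80° = 93.42 m.
Depth = down-dip offset × tan(dip) = 93.42 × tan 45° = 93.42 × 1.0000
Depth = 93.42 m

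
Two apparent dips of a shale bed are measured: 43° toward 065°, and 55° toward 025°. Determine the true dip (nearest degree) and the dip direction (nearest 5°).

true dip 55°, dip direction 015°

The two traces are lines in the plane: v₁ = (sin 65°·cos 43°, cos 65°·cos 43°, −sin 43°), v₂ = (sin 25°·cos 55°, cos 25°·cos 55°, −sin 55°).
Cross product v₁ × v₂ gives the pole to the plane: n ∝ (0.101, 0.378, 0.270).
True dip = arccos(n_z / |n|) = arccos(0.5677) = 55.4°.
The horizontal component of n points toward azimuth atan2(n_x, n_y) = 15°, the dip direction.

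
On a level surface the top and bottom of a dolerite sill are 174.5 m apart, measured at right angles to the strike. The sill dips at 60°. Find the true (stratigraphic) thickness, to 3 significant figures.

151 m

True thickness t = w · sin(dip) = 174.5 × sin 60°
t = 174.5 × 0.8660 = 151.121 m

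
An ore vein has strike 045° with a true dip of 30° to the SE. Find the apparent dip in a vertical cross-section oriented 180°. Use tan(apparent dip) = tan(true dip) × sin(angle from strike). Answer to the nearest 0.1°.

The strike is 045° and the section trends 180°; the acute angle between them is β = 45°.
tan(apparent dip) = tan 30° · sin 45° = 0.4082
α = arctan(0.4082) = 22.21°

22.2°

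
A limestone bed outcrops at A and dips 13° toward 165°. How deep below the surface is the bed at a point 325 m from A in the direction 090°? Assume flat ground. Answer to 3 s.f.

The hole lies 75° from the dip direction, so the down-dip offset is 325 × cos 75° = 84.12 m.
Depth = down-dip offset × tan(dip) = 84.12 × tan 13° = 84.12 × 0.2309
Depth = 19.42 m

19.4 m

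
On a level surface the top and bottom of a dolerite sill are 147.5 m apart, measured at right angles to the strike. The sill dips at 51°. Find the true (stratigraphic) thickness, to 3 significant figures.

115 m

True thickness t = w · sin(dip) = 147.5 × sin 51°
t = 147.5 × 0.7771 = 114.629 m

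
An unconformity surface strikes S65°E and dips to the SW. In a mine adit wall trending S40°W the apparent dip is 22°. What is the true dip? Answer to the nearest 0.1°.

The section is 75° from the strike.
tan δ = tan α / sin β = tan 22° / sin 75° = 0.4040 / 0.9659 = 0.4183
δ = arctan(0.4183) = 22.70°

22.7°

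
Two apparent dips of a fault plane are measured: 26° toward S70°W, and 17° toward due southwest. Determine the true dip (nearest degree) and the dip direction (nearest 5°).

true dip 30°, dip direction 285°

The two traces are lines in the plane: v₁ = (sin 250°·cos 26°, cos 250°·cos 26°, −sin 26°), v₂ = (sin 225°·cos 17°, cos 225°·cos 17°, −sin 17°).
n = v₁ × v₂ = (-0.207, 0.049, 0.363) (taken with n_z > 0).
tan δ = √(n_x²+n_y²)/n_z = 0.212/0.363, so δ = 30.3°.
Dip direction = azimuth of (n_x, n_y) = atan2(-0.207, 0.049) = 283°.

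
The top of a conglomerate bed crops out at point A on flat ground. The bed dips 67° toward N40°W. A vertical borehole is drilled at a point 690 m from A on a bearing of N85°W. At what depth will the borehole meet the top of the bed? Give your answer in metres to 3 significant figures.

The hole lies 45° from the dip direction, so the down-dip offset is 690 × cos 45° = 487.90 m.
Depth = down-dip offset × tan(dip) = 487.90 × tan 67° = 487.90 × 2.3559
Depth = 1149.43 m

1150 m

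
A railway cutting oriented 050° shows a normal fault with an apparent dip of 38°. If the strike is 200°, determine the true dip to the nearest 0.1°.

β = acute angle between strike 200° and section 050° = 30°.
tan(true dip) = tan 38° / sin 30° = 1.5626
true dip = arctan 1.5626 = 57.38°

57.4°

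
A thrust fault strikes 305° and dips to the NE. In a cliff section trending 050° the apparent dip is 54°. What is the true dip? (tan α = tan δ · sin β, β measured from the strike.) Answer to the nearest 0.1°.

54.9°

β = acute angle between strike 305° and section 050° = 75°.
tan δ = tan α / sin β = tan 54° / sin 75° = 1.3764 / 0.9659 = 1.4249
true dip = arctan 1.4249 = 54.94°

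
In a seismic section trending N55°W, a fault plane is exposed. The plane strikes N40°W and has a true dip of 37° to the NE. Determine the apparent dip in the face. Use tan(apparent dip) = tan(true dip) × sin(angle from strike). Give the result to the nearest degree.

The section lies 15° from the strike.
tan α = tan 37° × sin 15° = 0.7536 × 0.2588 = 0.1950
apparent dip = arctan 0.1950 = 11.04°

11°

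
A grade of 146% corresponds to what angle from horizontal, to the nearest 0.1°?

55.6°

tan θ = 146/100 = 1.4600
θ = arctan(1.4600) = 55.59°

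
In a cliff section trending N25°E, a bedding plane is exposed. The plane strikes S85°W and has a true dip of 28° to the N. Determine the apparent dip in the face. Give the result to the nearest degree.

Angle between strike (S85°W) and section (N25°E): β = 60°.
tan α = tan 28° × sin 60° = 0.5317 × 0.8660 = 0.4605
apparent dip = arctan 0.4605 = 24.72°

25°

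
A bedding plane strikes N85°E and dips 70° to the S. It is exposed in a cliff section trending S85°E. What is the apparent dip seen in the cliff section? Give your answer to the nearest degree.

The section lies 10° from the strike.
tan(apparent dip) = tan 70° · sin 10° = 0.4771
apparent dip = arctan 0.4771 = 25.51°

26°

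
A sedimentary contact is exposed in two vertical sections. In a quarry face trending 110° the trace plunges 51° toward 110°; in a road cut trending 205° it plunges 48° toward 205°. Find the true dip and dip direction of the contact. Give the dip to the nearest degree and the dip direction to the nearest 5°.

The two traces are lines in the plane: v₁ = (sin 110°·cos 51°, cos 110°·cos 51°, −sin 51°), v₂ = (sin 205°·cos 48°, cos 205°·cos 48°, −sin 48°).
Cross product v₁ × v₂ gives the pole to the plane: n ∝ (0.311, -0.659, 0.419).
True dip = arccos(n_z / |n|) = arccos(0.4987) = 60.1°.
Dip direction = atan2(0.311, -0.659) = 155° (azimuth of n's horizontal projection).

true dip 60°, dip direction 155°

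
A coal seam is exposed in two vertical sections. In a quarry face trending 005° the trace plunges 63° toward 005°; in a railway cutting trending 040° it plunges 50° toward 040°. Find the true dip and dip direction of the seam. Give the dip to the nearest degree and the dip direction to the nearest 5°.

true dip 64°, dip direction 345°

The two traces are lines in the plane: v₁ = (sin 5°·cos 63°, cos 5°·cos 63°, −sin 63°), v₂ = (sin 40°·cos 50°, cos 40°·cos 50°, −sin 50°).
The plane normal is n = v₁ × v₂ ∝ (-0.092, 0.338, 0.167).
True dip = arccos(n_z / |n|) = arccos(0.4312) = 64.5°.
Dip direction = atan2(-0.092, 0.338) = 345° (azimuth of n's horizontal projection).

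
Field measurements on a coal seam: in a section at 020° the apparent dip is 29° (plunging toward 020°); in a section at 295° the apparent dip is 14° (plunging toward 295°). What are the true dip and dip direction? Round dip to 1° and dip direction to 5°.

Represent each trace as a vector plunging at its apparent dip toward its trend (east-north-up frame): v₁ = (0.299, 0.822, -0.485), v₂ = (-0.879, 0.410, -0.242).
n = v₁ × v₂ = (-0.000, 0.499, 0.845) (taken with n_z > 0).
tan δ = √(n_x²+n_y²)/n_z = 0.499/0.845, so δ = 30.5°.
Dip direction = atan2(-0.000, 0.499) = 360° (azimuth of n's horizontal projection).

true dip 31°, dip direction 000°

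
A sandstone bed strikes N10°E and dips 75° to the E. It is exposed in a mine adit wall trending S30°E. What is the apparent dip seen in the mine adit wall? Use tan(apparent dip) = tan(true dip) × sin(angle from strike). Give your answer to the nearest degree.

67°

The section lies 40° from the strike.
tan(apparent dip) = tan 75° · sin 40° = 2.3989
apparent dip = arctan 2.3989 = 67.37°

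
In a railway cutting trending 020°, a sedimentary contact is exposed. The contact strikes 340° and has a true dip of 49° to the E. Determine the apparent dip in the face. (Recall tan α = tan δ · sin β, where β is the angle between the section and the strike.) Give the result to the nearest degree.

36°

Angle between strike (340°) and section (020°): β = 40°.
tan α = tan 49° × sin 40° = 1.1504 × 0.6428 = 0.7394
apparent dip = arctan 0.7394 = 36.48°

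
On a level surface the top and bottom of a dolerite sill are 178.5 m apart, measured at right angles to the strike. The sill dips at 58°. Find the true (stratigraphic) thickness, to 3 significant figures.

151 m

True thickness t = w · sin(dip) = 178.5 × sin 58°
t = 178.5 × 0.8480 = 151.377 m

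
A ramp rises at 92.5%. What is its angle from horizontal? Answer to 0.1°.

tan θ = 92.5/100 = 0.9250
θ = arctan(0.9250) = 42.77°

42.8°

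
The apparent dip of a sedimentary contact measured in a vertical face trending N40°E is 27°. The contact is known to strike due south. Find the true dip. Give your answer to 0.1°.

The section is 40° from the strike.
tan δ = tan α / sin β = tan 27° / sin 40° = 0.5095 / 0.6428 = 0.7927
δ = arctan(0.7927) = 38.40°

38.4°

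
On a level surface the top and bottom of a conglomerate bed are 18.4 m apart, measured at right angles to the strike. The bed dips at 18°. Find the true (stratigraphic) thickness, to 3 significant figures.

True thickness t = w · sin(dip) = 18.4 × sin 18°
t = 18.4 × 0.3090 = 5.686 m

5.69 m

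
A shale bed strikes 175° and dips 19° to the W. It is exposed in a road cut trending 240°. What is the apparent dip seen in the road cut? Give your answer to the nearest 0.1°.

The section lies 65° from the strike.
tan α = tan 19° × sin 65° = 0.3443 × 0.9063 = 0.3121
apparent dip = arctan 0.3121 = 17.33°

17.3°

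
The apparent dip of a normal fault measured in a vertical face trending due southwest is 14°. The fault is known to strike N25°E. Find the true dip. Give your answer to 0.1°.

36.1°

β = acute angle between strike N25°E and section due southwest = 20°.
tan(true dip) = tan 14° / sin 20° = 0.7290
true dip = arctan 0.7290 = 36.09°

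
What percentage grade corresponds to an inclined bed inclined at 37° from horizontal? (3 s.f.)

grade % = 100 × tan 37° = 100 × 0.7536

75.4%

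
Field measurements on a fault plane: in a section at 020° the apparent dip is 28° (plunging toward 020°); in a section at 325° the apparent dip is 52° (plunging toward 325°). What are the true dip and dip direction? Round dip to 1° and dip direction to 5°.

Represent each trace as a vector plunging at its apparent dip toward its trend (east-north-up frame): v₁ = (0.302, 0.830, -0.469), v₂ = (-0.353, 0.504, -0.788).
Cross product v₁ × v₂ gives the pole to the plane: n ∝ (-0.417, 0.404, 0.445).
Dip δ = arctan(|n_h|/n_z) = arctan(0.580/0.445) = 52.5°.
The horizontal component of n points toward azimuth atan2(n_x, n_y) = 314°, the dip direction.

true dip 53°, dip direction 315°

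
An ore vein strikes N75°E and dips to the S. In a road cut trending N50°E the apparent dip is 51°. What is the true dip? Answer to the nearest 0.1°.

71.1°

The section is 25° from the strike.
tan δ = tan α / sin β = tan 51° / sin 25° = 1.2349 / 0.4226 = 2.9220
δ = arctan(2.9220) = 71.11°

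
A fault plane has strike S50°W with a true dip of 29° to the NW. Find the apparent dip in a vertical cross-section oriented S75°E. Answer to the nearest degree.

The strike is S50°W and the section trends S75°E; the acute angle between them is β = 55°.
tan(apparent dip) = tan 29° · sin 55° = 0.4541
apparent dip = arctan 0.4541 = 24.42°

24°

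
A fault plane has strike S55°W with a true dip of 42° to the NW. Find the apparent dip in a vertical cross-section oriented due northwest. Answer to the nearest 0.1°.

The section lies 80° from the strike.
tan(apparent dip) = tan 42° · sin 80° = 0.8867
apparent dip = arctan 0.8867 = 41.56°

41.6°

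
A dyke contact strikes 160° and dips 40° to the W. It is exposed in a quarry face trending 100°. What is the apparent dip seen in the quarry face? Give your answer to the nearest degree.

36°

The strike is 160° and the section trends 100°; the acute angle between them is β = 60°.
tan(apparent dip) = tan 40° · sin 60° = 0.7267
apparent dip = arctan 0.7267 = 36.01°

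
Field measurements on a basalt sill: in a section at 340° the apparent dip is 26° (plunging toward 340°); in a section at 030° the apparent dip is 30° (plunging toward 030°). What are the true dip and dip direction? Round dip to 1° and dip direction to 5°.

Represent each trace as a vector plunging at its apparent dip toward its trend (east-north-up frame): v₁ = (-0.307, 0.845, -0.438), v₂ = (0.433, 0.750, -0.500).
Cross product v₁ × v₂ gives the pole to the plane: n ∝ (0.094, 0.344, 0.596).
tan δ = √(n_x²+n_y²)/n_z = 0.356/0.596, so δ = 30.8°.
Dip direction = azimuth of (n_x, n_y) = atan2(0.094, 0.344) = 15°.

true dip 31°, dip direction 015°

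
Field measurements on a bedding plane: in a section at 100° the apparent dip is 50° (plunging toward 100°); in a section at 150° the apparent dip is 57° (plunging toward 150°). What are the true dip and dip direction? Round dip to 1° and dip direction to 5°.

Represent each trace as a vector plunging at its apparent dip toward its trend (east-north-up frame): v₁ = (0.633, -0.112, -0.766), v₂ = (0.272, -0.472, -0.839).
Cross product v₁ × v₂ gives the pole to the plane: n ∝ (0.268, -0.322, 0.268).
True dip = arccos(n_z / |n|) = arccos(0.5391) = 57.4°.
The horizontal component of n points toward azimuth atan2(n_x, n_y) = 140°, the dip direction.

true dip 57°, dip direction 140°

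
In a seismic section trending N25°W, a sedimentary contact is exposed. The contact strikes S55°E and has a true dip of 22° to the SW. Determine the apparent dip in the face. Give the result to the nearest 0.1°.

The section lies 30° from the strike.
tan(apparent dip) = tan 22° · sin 30° = 0.2020
α = arctan(0.2020) = 11.42°

11.4°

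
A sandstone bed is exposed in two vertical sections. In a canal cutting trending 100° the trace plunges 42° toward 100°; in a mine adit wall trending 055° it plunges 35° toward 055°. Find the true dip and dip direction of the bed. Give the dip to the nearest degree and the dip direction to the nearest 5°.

The two traces are lines in the plane: v₁ = (sin 100°·cos 42°, cos 100°·cos 42°, −sin 42°), v₂ = (sin 55°·cos 35°, cos 55°·cos 35°, −sin 35°).
The plane normal is n = v₁ × v₂ ∝ (0.388, -0.029, 0.430).
Dip δ = arctan(|n_h|/n_z) = arctan(0.390/0.430) = 42.1°.
The horizontal component of n points toward azimuth atan2(n_x, n_y) = 94°, the dip direction.

true dip 42°, dip direction 095°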